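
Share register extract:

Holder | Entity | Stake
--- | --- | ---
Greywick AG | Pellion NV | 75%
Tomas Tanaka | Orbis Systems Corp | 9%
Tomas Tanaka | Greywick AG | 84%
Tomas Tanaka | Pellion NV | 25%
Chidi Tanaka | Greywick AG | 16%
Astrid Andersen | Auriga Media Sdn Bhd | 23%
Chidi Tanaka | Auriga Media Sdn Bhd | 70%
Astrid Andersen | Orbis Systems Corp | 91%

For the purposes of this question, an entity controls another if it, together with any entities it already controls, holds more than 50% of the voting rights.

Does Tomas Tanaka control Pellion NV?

Tomas holds 84% of Greywick, so Tomas controls Greywick.
Greywick and Tomas together hold 75% + 25% = 100% of Pellion, so Tomas controls Pellion.

Yes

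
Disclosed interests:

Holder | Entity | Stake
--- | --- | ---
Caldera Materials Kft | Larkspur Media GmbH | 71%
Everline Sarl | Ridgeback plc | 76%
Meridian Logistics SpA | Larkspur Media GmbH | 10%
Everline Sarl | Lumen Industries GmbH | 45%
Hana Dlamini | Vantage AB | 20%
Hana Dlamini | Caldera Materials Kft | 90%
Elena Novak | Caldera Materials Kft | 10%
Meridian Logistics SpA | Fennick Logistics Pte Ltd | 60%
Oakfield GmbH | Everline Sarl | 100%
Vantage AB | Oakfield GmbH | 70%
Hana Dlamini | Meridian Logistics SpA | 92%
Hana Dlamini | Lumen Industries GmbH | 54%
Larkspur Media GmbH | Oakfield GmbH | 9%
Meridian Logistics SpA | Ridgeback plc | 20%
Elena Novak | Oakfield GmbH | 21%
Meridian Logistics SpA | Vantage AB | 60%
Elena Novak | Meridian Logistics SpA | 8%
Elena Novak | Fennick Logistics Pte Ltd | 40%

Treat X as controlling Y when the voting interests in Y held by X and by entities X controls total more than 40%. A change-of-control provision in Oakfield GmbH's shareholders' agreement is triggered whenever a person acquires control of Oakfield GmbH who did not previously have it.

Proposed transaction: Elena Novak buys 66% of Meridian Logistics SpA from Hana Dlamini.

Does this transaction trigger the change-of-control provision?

Yes

The purchase adds only to Elena's holdings (Hana's stake shrinks), so Elena is the only person who could newly come to control Oakfield.
Elena's largest direct stake is 40% in Fennick, which does not meet the threshold, so Elena controls no company.
In Oakfield, Elena's side holds only 21%, not > 40%.
So before the transaction, Elena does not control Oakfield.
After the purchase, Elena's direct stake in Meridian rises to 8% + 66% = 74%, and Hana's stake falls to 26%.
Elena holds 74% of Meridian, so Elena controls Meridian.
Meridian holds 60% of Vantage, so Elena controls Vantage.
Elena and Vantage together hold 21% + 70% = 91% of Oakfield, so Elena controls Oakfield.
Elena did not control Oakfield before and does after, so the clause is triggered.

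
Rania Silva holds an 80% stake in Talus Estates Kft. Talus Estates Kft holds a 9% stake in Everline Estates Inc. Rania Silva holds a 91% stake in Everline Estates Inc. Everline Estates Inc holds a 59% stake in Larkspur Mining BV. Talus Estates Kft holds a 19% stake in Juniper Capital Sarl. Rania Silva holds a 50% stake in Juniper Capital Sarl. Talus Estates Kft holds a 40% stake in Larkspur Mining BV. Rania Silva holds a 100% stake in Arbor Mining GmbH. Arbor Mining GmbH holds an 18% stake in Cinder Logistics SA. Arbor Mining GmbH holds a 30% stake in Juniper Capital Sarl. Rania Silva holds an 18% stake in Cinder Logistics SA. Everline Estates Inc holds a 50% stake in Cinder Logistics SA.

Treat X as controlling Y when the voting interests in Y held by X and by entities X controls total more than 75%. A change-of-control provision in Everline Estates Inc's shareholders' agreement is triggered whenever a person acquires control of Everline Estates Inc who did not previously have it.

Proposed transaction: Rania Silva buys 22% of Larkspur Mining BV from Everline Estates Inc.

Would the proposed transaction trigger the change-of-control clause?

The purchase adds only to Rania's holdings (Everline's stake shrinks), so Rania is the only person who could newly come to control Everline.
Rania holds 80% of Talus, so Rania controls Talus.
Rania and Talus together hold 91% + 9% = 100% of Everline, so Rania controls Everline.
So Rania already controls Everline before the transaction.
After the purchase, Rania holds 22% of Larkspur directly, and Everline's stake falls to 37%.
Rania controlled Everline already, so this is not a new person acquiring control; every other person's position is unchanged or reduced.
No new person acquires control, so the clause is not triggered.

No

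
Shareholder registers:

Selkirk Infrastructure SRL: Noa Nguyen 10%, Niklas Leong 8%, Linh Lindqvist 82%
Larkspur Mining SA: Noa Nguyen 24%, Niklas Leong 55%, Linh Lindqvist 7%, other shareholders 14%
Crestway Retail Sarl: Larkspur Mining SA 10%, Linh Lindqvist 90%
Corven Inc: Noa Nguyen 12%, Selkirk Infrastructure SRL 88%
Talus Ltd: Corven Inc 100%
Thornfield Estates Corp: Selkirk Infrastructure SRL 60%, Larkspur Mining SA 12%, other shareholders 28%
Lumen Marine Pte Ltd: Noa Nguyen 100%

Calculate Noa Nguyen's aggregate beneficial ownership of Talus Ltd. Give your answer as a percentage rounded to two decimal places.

Noa reaches Talus along 2 paths.
Via Corven: 12% × 100% = 12%.
Via Selkirk → Corven: 10% × 88% × 100% = 8.8%.
Total: 12% + 8.8% = 20.8%.
Rounded: 20.80%.

20.80%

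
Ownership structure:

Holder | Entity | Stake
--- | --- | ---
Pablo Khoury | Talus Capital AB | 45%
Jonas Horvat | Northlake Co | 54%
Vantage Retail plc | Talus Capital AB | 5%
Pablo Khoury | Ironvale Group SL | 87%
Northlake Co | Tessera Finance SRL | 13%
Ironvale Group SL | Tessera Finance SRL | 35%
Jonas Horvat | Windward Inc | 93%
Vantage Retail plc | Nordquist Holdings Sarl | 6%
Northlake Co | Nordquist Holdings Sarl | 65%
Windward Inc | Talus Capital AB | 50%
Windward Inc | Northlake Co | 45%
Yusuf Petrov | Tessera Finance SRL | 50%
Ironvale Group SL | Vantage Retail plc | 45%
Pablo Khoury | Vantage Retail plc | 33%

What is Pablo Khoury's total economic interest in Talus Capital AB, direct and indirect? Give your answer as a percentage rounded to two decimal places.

48.61%

Pablo reaches Talus along 3 paths.
Via Vantage: 33% × 5% = 1.65%.
Via Ironvale → Vantage: 87% × 45% × 5% = 1.9575%.
Direct stake: 45% = 45%.
Total: 1.65% + 1.9575% + 45% = 48.6075%.
Rounded: 48.61%.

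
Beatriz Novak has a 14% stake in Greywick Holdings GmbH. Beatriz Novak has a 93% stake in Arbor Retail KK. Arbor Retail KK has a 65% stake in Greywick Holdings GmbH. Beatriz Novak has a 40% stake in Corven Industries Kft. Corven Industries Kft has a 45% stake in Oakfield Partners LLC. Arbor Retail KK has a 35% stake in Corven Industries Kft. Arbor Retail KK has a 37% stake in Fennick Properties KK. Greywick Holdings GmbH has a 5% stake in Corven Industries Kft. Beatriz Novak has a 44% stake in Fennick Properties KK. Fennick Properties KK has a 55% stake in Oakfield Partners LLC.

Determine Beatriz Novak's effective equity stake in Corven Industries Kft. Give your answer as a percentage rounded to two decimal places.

Beatriz reaches Corven along 4 paths.
Via Arbor: 93% × 35% = 32.55%.
Direct stake: 40% = 40%.
Via Greywick: 14% × 5% = 0.7%.
Via Arbor → Greywick: 93% × 65% × 5% = 3.0225%.
Total: 32.55% + 40% + 0.7% + 3.0225% = 76.2725%.
Rounded: 76.27%.

76.27%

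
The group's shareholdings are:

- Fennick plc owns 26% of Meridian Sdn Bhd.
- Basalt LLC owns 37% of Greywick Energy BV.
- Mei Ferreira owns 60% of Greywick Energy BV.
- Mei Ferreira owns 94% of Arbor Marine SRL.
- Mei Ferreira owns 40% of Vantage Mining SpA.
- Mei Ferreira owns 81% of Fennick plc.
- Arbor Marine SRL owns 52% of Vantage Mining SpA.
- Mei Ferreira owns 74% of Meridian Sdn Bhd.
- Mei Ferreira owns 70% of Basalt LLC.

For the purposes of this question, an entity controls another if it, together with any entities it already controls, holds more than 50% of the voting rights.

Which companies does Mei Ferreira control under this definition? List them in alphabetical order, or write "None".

Mei holds 70% of Basalt, so Mei controls Basalt.
Mei holds 94% of Arbor, so Mei controls Arbor.
Mei holds 81% of Fennick, so Mei controls Fennick.
Fennick and Mei together hold 26% + 74% = 100% of Meridian, so Mei controls Meridian.
Basalt and Mei together hold 37% + 60% = 97% of Greywick, so Mei controls Greywick.
Mei and Arbor together hold 40% + 52% = 92% of Vantage, so Mei controls Vantage.

Arbor Marine SRL, Basalt LLC, Fennick plc, Greywick Energy BV, Meridian Sdn Bhd, Vantage Mining SpA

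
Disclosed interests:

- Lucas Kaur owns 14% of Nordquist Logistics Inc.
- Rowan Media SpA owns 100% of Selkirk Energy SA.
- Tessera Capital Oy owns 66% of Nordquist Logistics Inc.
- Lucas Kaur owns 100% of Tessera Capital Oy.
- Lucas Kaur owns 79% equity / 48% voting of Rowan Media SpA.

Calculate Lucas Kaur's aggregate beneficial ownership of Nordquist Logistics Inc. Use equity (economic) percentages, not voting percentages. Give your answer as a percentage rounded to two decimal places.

Lucas reaches Nordquist along 2 paths.
Direct stake: 14% = 14%.
Via Tessera: 100% × 66% = 66%.
Total: 14% + 66% = 80%.
Rounded: 80.00%.

80.00%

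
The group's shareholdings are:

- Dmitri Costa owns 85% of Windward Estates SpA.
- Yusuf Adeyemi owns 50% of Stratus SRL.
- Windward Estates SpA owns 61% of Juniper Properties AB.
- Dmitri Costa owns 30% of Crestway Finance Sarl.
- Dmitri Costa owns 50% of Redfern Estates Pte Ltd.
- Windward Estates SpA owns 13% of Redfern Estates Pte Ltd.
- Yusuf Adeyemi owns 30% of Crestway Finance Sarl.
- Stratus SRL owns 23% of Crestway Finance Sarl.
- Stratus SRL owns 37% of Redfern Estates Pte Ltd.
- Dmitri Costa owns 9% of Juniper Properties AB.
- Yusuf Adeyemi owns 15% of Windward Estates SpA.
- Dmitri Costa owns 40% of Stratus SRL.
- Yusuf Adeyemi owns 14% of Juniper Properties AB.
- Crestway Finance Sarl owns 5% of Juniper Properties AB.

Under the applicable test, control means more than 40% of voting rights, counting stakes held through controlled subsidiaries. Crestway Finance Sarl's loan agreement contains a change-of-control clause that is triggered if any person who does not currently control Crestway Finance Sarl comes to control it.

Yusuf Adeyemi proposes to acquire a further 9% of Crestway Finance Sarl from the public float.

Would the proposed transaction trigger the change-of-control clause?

No

The purchase changes only Yusuf's holdings, so Yusuf is the only person who could newly come to control Crestway.
Yusuf holds 50% of Stratus, so Yusuf controls Stratus.
Stratus and Yusuf together hold 23% + 30% = 53% of Crestway, so Yusuf controls Crestway.
So Yusuf already controls Crestway before the transaction.
After the purchase, Yusuf's direct stake in Crestway rises to 30% + 9% = 39%.
Yusuf controlled Crestway already, so this is not a new person acquiring control; every other person's position is unchanged or reduced.
No new person acquires control, so the clause is not triggered.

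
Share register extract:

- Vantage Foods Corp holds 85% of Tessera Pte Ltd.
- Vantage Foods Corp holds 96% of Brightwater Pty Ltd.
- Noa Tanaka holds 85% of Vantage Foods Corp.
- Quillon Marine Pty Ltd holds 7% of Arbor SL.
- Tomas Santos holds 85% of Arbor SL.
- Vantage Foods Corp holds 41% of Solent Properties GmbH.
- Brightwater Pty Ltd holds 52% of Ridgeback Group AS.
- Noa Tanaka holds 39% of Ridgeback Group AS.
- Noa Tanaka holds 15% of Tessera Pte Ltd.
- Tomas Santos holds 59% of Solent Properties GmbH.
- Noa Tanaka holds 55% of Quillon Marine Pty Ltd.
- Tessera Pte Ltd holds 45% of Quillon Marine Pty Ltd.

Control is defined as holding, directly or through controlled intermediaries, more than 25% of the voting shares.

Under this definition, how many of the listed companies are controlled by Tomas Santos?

Tomas holds 59% of Solent, so Tomas controls Solent.
Tomas holds 85% of Arbor, so Tomas controls Arbor.
No other company's threshold is met.
Tomas controls 2 companies.

2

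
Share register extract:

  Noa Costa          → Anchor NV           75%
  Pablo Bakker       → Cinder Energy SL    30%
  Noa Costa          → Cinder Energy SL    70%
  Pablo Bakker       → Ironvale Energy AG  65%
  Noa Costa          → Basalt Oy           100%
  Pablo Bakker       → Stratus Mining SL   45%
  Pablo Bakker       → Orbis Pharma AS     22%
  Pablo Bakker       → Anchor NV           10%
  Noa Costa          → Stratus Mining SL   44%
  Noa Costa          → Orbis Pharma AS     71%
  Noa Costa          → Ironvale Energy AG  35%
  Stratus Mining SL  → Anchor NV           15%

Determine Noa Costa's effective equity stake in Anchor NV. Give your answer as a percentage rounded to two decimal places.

81.60%

Noa reaches Anchor along 2 paths.
Direct stake: 75% = 75%.
Via Stratus: 44% × 15% = 6.6%.
Total: 75% + 6.6% = 81.6%.
Rounded: 81.60%.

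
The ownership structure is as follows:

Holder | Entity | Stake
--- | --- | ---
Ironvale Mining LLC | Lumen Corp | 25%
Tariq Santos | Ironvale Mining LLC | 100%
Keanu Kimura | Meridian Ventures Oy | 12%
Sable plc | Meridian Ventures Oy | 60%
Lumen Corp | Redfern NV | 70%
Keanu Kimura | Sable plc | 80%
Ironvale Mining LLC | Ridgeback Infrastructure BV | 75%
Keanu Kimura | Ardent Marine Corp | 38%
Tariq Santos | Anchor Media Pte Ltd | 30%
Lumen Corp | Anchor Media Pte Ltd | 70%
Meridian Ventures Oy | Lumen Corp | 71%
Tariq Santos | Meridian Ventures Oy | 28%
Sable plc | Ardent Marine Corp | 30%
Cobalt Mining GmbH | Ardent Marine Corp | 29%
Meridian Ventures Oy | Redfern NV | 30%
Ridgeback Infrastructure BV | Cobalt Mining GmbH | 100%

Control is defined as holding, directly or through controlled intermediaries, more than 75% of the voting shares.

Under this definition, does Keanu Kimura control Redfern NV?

No

Keanu holds 80% of Sable, so Keanu controls Sable.
Neither Keanu nor any entity Keanu controls holds any voting interest in Redfern.
So Keanu does not control Redfern.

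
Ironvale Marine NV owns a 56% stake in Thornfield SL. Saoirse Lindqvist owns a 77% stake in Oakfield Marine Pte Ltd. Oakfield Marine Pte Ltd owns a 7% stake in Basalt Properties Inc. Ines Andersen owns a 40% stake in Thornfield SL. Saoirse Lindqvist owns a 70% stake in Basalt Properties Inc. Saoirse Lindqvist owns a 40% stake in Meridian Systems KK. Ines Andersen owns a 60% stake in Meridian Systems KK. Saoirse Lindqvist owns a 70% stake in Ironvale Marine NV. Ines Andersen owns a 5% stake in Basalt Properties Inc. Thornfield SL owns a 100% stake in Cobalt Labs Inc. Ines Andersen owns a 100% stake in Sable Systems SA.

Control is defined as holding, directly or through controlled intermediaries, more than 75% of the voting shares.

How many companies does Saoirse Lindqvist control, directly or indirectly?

Saoirse holds 77% of Oakfield, so Saoirse controls Oakfield.
Saoirse and Oakfield together hold 70% + 7% = 77% of Basalt, so Saoirse controls Basalt.
No other company's threshold is met.
Saoirse controls 2 companies.

2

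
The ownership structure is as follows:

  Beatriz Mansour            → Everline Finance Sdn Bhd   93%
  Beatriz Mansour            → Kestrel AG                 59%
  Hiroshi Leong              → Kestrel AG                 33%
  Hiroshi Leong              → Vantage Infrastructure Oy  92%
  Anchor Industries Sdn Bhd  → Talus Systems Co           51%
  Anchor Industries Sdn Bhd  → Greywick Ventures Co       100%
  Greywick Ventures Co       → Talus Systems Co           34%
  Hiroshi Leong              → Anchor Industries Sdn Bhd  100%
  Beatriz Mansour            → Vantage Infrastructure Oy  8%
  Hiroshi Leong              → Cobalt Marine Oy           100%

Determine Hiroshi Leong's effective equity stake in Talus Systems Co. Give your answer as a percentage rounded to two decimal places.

Hiroshi reaches Talus along 2 paths.
Via Anchor: 100% × 51% = 51%.
Via Anchor → Greywick: 100% × 100% × 34% = 34%.
Total: 51% + 34% = 85%.
Rounded: 85.00%.

85.00%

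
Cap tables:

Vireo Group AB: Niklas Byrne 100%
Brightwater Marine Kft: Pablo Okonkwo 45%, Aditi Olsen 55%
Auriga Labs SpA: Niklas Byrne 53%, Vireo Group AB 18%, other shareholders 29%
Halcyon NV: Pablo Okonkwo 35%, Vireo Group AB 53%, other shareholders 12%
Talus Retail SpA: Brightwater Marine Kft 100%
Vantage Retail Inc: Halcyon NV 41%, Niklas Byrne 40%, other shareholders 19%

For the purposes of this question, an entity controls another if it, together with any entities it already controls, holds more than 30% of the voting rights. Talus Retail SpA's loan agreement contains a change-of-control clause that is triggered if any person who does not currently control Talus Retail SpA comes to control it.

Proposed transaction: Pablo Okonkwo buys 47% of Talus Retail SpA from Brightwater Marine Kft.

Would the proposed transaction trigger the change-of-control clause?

No

The purchase adds only to Pablo's holdings (Brightwater's stake shrinks), so Pablo is the only person who could newly come to control Talus.
Pablo holds 45% of Brightwater, so Pablo controls Brightwater.
Brightwater holds 100% of Talus, so Pablo controls Talus.
So Pablo already controls Talus before the transaction.
After the purchase, Pablo holds 47% of Talus directly, and Brightwater's stake falls to 53%.
Pablo controlled Talus already, so this is not a new person acquiring control; every other person's position is unchanged or reduced.
No new person acquires control, so the clause is not triggered.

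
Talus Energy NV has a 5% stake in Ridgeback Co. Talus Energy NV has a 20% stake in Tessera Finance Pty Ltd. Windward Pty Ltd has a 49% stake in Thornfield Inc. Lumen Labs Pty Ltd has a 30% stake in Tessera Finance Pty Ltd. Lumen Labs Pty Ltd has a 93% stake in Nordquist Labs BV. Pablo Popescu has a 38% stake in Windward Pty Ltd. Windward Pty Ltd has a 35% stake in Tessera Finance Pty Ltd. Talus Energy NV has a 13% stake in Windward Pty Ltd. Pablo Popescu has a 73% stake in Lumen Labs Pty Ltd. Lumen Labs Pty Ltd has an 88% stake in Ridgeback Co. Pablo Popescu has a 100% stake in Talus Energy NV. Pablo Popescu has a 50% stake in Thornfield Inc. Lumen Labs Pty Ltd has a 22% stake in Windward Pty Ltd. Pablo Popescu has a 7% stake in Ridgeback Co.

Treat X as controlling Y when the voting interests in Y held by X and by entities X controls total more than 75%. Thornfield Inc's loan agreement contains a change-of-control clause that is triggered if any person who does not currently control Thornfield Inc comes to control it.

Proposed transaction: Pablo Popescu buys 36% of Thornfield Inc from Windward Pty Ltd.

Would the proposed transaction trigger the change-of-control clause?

The purchase adds only to Pablo's holdings (Windward's stake shrinks), so Pablo is the only person who could newly come to control Thornfield.
Pablo holds 100% of Talus, so Pablo controls Talus.
In Thornfield, Pablo's side holds only 50%, not > 75%.
So before the transaction, Pablo does not control Thornfield.
After the purchase, Pablo's direct stake in Thornfield rises to 50% + 36% = 86%, and Windward's stake falls to 13%.
Pablo holds 86% of Thornfield, so Pablo controls Thornfield.
Pablo did not control Thornfield before and does after, so the clause is triggered.

Yes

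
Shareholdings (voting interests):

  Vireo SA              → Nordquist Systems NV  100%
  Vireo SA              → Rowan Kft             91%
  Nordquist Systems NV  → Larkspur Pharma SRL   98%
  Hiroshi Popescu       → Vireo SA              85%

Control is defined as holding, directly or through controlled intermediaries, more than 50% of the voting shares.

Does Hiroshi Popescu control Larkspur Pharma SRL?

Hiroshi holds 85% of Vireo, so Hiroshi controls Vireo.
Vireo holds 100% of Nordquist, so Hiroshi controls Nordquist.
Nordquist holds 98% of Larkspur, so Hiroshi controls Larkspur.

Yes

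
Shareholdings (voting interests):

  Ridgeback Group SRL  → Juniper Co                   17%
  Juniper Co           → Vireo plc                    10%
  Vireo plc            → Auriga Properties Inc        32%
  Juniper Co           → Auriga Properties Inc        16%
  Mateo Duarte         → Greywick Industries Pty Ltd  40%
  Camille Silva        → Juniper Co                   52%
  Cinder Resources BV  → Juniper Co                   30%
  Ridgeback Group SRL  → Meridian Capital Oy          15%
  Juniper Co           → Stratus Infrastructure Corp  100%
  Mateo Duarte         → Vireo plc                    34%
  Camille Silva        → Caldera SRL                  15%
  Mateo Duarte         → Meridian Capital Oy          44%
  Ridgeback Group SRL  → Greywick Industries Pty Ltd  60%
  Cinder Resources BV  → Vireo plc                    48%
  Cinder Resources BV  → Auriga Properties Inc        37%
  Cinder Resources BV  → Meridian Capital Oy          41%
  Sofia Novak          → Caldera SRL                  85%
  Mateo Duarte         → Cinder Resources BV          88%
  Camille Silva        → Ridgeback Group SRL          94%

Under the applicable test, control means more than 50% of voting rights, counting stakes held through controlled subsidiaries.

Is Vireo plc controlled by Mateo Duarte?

Mateo holds 88% of Cinder, so Mateo controls Cinder.
Cinder and Mateo together hold 48% + 34% = 82% of Vireo, so Mateo controls Vireo.

Yes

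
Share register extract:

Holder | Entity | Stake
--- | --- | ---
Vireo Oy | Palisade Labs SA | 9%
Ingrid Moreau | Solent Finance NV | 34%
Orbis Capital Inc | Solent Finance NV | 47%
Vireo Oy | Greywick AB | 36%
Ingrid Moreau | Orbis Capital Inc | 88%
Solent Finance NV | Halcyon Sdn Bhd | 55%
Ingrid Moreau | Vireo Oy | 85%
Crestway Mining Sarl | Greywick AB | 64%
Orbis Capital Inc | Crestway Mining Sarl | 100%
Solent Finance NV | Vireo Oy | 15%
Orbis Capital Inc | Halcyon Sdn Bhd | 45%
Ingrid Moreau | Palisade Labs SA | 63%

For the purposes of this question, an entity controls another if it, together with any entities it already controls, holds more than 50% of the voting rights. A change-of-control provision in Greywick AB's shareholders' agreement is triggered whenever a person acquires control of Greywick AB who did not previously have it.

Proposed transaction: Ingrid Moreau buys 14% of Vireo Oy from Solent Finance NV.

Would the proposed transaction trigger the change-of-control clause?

The purchase adds only to Ingrid's holdings (Solent's stake shrinks), so Ingrid is the only person who could newly come to control Greywick.
Ingrid holds 88% of Orbis, so Ingrid controls Orbis.
Orbis holds 100% of Crestway, so Ingrid controls Crestway.
Ingrid and Orbis together hold 34% + 47% = 81% of Solent, so Ingrid controls Solent.
Ingrid and Solent together hold 85% + 15% = 100% of Vireo, so Ingrid controls Vireo.
Vireo and Crestway together hold 36% + 64% = 100% of Greywick, so Ingrid controls Greywick.
So Ingrid already controls Greywick before the transaction.
After the purchase, Ingrid's direct stake in Vireo rises to 85% + 14% = 99%, and Solent's stake falls to 1%.
Ingrid controlled Greywick already, so this is not a new person acquiring control; every other person's position is unchanged or reduced.
No new person acquires control, so the clause is not triggered.

No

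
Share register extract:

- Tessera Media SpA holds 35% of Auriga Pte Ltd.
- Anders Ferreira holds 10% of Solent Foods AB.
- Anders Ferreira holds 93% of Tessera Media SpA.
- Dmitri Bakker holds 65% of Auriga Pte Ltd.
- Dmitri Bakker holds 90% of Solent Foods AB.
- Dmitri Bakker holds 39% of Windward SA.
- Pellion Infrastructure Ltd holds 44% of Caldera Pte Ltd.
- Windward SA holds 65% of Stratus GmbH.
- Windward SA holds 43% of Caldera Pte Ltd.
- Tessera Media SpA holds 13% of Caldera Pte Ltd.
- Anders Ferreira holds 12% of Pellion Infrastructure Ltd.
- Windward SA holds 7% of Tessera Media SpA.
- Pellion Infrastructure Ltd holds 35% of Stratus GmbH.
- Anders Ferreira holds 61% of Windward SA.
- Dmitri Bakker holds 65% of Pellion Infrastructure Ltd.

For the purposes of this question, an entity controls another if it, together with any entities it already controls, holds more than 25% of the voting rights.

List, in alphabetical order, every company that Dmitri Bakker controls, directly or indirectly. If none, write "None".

Auriga Pte Ltd, Caldera Pte Ltd, Pellion Infrastructure Ltd, Solent Foods AB, Stratus GmbH, Windward SA

Dmitri holds 90% of Solent, so Dmitri controls Solent.
Dmitri holds 65% of Pellion, so Dmitri controls Pellion.
Dmitri holds 39% of Windward, so Dmitri controls Windward.
Dmitri holds 65% of Auriga, so Dmitri controls Auriga.
Windward and Pellion together hold 65% + 35% = 100% of Stratus, so Dmitri controls Stratus.
Pellion and Windward together hold 44% + 43% = 87% of Caldera, so Dmitri controls Caldera.
No other company's threshold is met.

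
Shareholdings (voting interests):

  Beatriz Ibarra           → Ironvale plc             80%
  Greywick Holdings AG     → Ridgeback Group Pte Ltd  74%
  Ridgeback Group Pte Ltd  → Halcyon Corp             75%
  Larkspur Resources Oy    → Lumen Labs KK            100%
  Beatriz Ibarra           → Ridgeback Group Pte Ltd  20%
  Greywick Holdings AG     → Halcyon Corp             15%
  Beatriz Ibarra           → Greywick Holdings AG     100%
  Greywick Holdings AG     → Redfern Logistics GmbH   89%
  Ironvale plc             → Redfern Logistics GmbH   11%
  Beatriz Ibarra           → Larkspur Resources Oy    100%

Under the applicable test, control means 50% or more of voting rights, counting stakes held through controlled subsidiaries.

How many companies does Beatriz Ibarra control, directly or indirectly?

Beatriz holds 80% of Ironvale, so Beatriz controls Ironvale.
Beatriz holds 100% of Greywick, so Beatriz controls Greywick.
Beatriz and Greywick together hold 20% + 74% = 94% of Ridgeback, so Beatriz controls Ridgeback.
Greywick and Ironvale together hold 89% + 11% = 100% of Redfern, so Beatriz controls Redfern.
Beatriz holds 100% of Larkspur, so Beatriz controls Larkspur.
Ridgeback and Greywick together hold 75% + 15% = 90% of Halcyon, so Beatriz controls Halcyon.
Larkspur holds 100% of Lumen, so Beatriz controls Lumen.
Beatriz controls 7 companies.

7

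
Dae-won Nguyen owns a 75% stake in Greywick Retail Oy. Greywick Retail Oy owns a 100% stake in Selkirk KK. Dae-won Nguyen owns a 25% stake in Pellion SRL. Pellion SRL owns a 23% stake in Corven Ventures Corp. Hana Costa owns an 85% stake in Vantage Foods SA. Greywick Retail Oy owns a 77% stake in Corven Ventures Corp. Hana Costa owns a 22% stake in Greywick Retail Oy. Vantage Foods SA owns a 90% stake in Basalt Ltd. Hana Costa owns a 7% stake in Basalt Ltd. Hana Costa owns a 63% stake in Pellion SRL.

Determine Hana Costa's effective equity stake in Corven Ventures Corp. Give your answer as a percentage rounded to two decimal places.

Hana reaches Corven along 2 paths.
Via Pellion: 63% × 23% = 14.49%.
Via Greywick: 22% × 77% = 16.94%.
Total: 14.49% + 16.94% = 31.43%.

31.43%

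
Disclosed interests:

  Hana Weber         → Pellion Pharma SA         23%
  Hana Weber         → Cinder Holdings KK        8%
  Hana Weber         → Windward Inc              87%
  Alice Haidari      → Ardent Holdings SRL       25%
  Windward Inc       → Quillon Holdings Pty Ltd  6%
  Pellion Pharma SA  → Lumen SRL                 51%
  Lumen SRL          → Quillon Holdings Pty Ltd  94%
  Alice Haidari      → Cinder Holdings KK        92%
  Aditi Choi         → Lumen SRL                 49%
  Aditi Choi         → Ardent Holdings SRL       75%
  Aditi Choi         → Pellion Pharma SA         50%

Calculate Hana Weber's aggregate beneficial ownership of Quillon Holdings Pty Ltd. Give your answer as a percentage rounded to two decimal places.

Hana reaches Quillon along 2 paths.
Via Windward: 87% × 6% = 5.22%.
Via Pellion → Lumen: 23% × 51% × 94% = 11.0262%.
Total: 5.22% + 11.0262% = 16.2462%.
Rounded: 16.25%.

16.25%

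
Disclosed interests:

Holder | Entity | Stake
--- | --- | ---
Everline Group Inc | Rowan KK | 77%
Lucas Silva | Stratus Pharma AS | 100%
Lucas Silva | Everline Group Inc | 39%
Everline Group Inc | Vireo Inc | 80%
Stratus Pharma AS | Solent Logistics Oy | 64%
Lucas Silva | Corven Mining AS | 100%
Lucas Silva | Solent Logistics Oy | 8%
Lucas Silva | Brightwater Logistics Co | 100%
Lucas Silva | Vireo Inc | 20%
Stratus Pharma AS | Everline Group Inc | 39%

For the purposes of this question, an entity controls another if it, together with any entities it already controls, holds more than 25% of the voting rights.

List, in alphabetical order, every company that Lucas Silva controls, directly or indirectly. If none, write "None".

Lucas holds 100% of Stratus, so Lucas controls Stratus.
Lucas and Stratus together hold 8% + 64% = 72% of Solent, so Lucas controls Solent.
Lucas and Stratus together hold 39% + 39% = 78% of Everline, so Lucas controls Everline.
Lucas holds 100% of Brightwater, so Lucas controls Brightwater.
Lucas and Everline together hold 20% + 80% = 100% of Vireo, so Lucas controls Vireo.
Everline holds 77% of Rowan, so Lucas controls Rowan.
Lucas holds 100% of Corven, so Lucas controls Corven.

Brightwater Logistics Co, Corven Mining AS, Everline Group Inc, Rowan KK, Solent Logistics Oy, Stratus Pharma AS, Vireo Inc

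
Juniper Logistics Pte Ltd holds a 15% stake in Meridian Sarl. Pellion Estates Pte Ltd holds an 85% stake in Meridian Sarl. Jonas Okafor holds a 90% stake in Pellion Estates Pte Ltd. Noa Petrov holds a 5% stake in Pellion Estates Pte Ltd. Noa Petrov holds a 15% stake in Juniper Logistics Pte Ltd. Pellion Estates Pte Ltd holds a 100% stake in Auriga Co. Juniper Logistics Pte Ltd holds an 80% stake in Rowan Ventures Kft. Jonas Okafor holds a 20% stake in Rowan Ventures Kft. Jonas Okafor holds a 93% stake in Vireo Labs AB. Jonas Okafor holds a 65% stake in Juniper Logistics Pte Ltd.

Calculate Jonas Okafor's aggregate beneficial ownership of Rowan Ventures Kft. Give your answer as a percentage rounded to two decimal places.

Jonas reaches Rowan along 2 paths.
Direct stake: 20% = 20%.
Via Juniper: 65% × 80% = 52%.
Total: 20% + 52% = 72%.
Rounded: 72.00%.

72.00%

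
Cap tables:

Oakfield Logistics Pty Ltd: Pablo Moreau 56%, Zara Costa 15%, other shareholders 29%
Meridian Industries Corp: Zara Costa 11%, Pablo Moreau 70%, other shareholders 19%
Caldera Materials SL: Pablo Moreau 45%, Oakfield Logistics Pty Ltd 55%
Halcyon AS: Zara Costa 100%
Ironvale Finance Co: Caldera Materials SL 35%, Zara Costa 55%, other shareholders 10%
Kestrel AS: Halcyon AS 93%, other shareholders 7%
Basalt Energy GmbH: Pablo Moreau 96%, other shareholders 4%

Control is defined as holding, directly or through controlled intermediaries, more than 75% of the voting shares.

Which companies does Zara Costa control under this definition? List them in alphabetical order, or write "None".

Halcyon AS, Kestrel AS

Zara holds 100% of Halcyon, so Zara controls Halcyon.
Halcyon holds 93% of Kestrel, so Zara controls Kestrel.
No other company's threshold is met.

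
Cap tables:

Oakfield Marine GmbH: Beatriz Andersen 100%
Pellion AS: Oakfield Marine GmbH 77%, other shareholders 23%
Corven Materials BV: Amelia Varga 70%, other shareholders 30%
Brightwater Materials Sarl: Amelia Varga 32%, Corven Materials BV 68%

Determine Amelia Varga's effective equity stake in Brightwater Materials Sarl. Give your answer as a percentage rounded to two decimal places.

Amelia reaches Brightwater along 2 paths.
Direct stake: 32% = 32%.
Via Corven: 70% × 68% = 47.6%.
Total: 32% + 47.6% = 79.6%.
Rounded: 79.60%.

79.60%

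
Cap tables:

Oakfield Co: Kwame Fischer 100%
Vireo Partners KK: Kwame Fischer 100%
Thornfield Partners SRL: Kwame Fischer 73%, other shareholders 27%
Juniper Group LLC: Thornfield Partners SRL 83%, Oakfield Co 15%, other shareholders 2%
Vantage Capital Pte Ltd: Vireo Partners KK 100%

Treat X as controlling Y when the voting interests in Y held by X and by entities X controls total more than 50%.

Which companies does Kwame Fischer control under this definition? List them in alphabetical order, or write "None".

Kwame holds 100% of Oakfield, so Kwame controls Oakfield.
Kwame holds 100% of Vireo, so Kwame controls Vireo.
Kwame holds 73% of Thornfield, so Kwame controls Thornfield.
Thornfield and Oakfield together hold 83% + 15% = 98% of Juniper, so Kwame controls Juniper.
Vireo holds 100% of Vantage, so Kwame controls Vantage.

Juniper Group LLC, Oakfield Co, Thornfield Partners SRL, Vantage Capital Pte Ltd, Vireo Partners KK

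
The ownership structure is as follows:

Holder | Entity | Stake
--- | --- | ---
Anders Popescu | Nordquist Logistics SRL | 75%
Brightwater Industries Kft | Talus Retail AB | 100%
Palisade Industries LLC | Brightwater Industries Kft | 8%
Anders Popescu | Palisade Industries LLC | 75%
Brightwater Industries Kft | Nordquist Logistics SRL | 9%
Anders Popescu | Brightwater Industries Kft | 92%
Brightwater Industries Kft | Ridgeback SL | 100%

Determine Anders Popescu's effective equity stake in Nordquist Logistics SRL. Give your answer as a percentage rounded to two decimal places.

Anders reaches Nordquist along 3 paths.
Via Brightwater: 92% × 9% = 8.28%.
Via Palisade → Brightwater: 75% × 8% × 9% = 0.54%.
Direct stake: 75% = 75%.
Total: 8.28% + 0.54% + 75% = 83.82%.

83.82%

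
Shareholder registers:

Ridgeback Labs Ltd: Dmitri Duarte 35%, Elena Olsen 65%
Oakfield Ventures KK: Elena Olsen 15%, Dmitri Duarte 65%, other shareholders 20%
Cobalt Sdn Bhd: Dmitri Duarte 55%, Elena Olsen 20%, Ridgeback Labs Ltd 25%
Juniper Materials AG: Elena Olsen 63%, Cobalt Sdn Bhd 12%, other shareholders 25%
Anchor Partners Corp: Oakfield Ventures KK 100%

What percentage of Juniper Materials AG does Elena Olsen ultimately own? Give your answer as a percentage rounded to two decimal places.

Elena reaches Juniper along 3 paths.
Direct stake: 63% = 63%.
Via Cobalt: 20% × 12% = 2.4%.
Via Ridgeback → Cobalt: 65% × 25% × 12% = 1.95%.
Total: 63% + 2.4% + 1.95% = 67.35%.

67.35%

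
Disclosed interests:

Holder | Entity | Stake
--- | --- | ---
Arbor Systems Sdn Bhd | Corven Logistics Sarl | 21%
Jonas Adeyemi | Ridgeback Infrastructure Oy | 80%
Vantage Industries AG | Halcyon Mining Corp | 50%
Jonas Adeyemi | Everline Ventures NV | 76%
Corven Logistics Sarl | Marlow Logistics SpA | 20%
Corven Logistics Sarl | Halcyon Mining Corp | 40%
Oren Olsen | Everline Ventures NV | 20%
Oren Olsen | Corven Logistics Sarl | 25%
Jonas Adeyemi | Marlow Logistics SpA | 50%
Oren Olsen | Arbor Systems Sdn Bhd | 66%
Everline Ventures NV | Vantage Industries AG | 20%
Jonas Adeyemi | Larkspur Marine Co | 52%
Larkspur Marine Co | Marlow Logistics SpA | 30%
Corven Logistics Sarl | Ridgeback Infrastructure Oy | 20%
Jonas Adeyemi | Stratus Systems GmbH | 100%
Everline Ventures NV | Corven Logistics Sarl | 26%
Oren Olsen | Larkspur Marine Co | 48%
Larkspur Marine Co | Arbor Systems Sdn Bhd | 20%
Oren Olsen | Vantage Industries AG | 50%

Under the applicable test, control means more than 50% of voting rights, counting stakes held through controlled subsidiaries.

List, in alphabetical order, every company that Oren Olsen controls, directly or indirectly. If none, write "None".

Oren holds 66% of Arbor, so Oren controls Arbor.
No other company's threshold is met.

Arbor Systems Sdn Bhd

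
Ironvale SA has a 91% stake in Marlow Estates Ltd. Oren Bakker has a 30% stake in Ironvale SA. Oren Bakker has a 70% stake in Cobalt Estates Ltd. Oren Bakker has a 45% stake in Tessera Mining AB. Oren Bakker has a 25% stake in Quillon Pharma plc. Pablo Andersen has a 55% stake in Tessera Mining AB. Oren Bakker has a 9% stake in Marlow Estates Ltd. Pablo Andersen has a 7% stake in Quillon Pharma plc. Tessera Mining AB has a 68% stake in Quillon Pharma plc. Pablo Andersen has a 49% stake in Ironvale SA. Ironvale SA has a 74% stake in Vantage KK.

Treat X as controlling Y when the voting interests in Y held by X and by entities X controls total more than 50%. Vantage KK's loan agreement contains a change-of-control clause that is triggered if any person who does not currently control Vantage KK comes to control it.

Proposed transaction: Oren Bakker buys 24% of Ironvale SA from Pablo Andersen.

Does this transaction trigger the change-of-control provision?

The purchase adds only to Oren's holdings (Pablo's stake shrinks), so Oren is the only person who could newly come to control Vantage.
Oren holds 70% of Cobalt, so Oren controls Cobalt.
Neither Oren nor any entity Oren controls holds any voting interest in Vantage.
So before the transaction, Oren does not control Vantage.
After the purchase, Oren's direct stake in Ironvale rises to 30% + 24% = 54%, and Pablo's stake falls to 25%.
Oren holds 54% of Ironvale, so Oren controls Ironvale.
Ironvale holds 74% of Vantage, so Oren controls Vantage.
Oren did not control Vantage before and does after, so the clause is triggered.

Yes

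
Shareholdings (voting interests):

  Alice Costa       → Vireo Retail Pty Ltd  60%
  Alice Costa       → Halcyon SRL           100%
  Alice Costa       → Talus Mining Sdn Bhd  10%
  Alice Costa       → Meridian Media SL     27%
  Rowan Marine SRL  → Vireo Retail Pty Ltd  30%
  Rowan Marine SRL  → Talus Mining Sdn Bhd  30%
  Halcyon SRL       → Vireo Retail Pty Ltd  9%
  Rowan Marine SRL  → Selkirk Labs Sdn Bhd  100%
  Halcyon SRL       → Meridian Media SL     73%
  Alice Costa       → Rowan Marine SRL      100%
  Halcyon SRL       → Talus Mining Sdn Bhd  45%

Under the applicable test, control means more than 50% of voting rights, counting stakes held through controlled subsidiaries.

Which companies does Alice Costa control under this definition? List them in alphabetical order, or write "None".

Alice holds 100% of Rowan, so Alice controls Rowan.
Alice holds 100% of Halcyon, so Alice controls Halcyon.
Halcyon and Alice together hold 73% + 27% = 100% of Meridian, so Alice controls Meridian.
Rowan and Halcyon and Alice together hold 30% + 45% + 10% = 85% of Talus, so Alice controls Talus.
Alice and Halcyon and Rowan together hold 60% + 9% + 30% = 99% of Vireo, so Alice controls Vireo.
Rowan holds 100% of Selkirk, so Alice controls Selkirk.

Halcyon SRL, Meridian Media SL, Rowan Marine SRL, Selkirk Labs Sdn Bhd, Talus Mining Sdn Bhd, Vireo Retail Pty Ltd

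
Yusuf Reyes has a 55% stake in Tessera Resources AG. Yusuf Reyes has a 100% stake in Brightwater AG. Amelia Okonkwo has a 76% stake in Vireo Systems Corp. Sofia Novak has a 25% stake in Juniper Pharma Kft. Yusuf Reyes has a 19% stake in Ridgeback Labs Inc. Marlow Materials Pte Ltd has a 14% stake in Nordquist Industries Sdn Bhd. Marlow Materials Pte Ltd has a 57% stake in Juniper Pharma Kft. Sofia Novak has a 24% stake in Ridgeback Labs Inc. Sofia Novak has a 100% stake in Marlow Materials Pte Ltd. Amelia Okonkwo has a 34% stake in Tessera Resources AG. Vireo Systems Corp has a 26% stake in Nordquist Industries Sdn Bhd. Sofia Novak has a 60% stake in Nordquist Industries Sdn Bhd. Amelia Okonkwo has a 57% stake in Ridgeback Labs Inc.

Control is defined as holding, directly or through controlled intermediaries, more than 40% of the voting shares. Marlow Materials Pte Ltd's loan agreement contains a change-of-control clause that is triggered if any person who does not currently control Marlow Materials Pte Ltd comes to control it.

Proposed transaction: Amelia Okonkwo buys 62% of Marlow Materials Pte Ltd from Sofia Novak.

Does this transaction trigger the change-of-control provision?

Yes

The purchase adds only to Amelia's holdings (Sofia's stake shrinks), so Amelia is the only person who could newly come to control Marlow.
Amelia holds 76% of Vireo, so Amelia controls Vireo.
Amelia holds 57% of Ridgeback, so Amelia controls Ridgeback.
Neither Amelia nor any entity Amelia controls holds any voting interest in Marlow.
So before the transaction, Amelia does not control Marlow.
After the purchase, Amelia holds 62% of Marlow directly, and Sofia's stake falls to 38%.
Amelia holds 62% of Marlow, so Amelia controls Marlow.
Amelia did not control Marlow before and does after, so the clause is triggered.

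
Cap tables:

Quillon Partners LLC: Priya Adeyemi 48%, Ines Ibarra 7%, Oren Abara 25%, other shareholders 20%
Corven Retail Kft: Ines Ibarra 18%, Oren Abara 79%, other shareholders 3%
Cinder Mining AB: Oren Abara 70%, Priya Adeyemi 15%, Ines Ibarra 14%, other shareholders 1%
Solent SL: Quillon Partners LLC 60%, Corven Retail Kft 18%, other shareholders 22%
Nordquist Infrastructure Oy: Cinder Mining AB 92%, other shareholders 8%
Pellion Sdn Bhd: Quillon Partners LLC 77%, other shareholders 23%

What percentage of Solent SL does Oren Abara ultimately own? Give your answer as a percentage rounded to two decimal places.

Oren reaches Solent along 2 paths.
Via Quillon: 25% × 60% = 15%.
Via Corven: 79% × 18% = 14.22%.
Total: 15% + 14.22% = 29.22%.

29.22%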